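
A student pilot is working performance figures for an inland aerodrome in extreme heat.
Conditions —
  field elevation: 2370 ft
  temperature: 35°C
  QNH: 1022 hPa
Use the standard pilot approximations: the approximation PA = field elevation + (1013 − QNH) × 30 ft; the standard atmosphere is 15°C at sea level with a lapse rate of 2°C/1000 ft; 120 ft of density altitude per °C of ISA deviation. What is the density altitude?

Pressure altitude = 2370 + (1013 − 1022) × 30 = 2370 + (-270) = 2100 ft.
ISA temperature at 2100 ft = 15 − 2 × (2100/1000) = 10.8°C.
ISA deviation = 35 − 10.8 = +24.2°C.
Density altitude = 2100 + 120 × (24.2) = 5004 ft.

5004 ft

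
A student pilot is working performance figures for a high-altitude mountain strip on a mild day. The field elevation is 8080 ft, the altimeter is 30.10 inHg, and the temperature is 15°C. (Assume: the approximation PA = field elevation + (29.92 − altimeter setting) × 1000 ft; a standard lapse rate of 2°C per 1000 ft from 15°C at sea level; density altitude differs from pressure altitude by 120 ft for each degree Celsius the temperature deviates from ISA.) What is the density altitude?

Pressure altitude = 8080 + (29.92 − 30.10) × 1000 = 8080 + (-180) = 7900 ft.
ISA temperature at 7900 ft = 15 − 2 × (7900/1000) = -0.8°C.
ISA deviation = 15 − (-0.8) = +15.8°C.
Density altitude = 7900 + 120 × (15.8) = 9796 ft.

9796 ft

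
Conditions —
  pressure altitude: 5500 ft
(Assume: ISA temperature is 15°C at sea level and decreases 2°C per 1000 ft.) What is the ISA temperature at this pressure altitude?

ISA temperature = 15 − 2 × (5500/1000) = 15 − 11 = 4°C.

4°C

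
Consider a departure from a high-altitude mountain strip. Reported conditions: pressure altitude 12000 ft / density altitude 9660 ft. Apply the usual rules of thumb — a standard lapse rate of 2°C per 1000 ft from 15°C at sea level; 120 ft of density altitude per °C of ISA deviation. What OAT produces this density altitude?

Density altitude − pressure altitude = 9660 − 12000 = -2340 ft.
At 120 ft/°C that is an ISA deviation of -2340/120 = -19.5°C.
ISA temperature at 12000 ft = 15 − 2 × (12000/1000) = -9°C.
OAT = ISA + deviation = -9 + (-19.5) = -28.5°C.

-28.5°C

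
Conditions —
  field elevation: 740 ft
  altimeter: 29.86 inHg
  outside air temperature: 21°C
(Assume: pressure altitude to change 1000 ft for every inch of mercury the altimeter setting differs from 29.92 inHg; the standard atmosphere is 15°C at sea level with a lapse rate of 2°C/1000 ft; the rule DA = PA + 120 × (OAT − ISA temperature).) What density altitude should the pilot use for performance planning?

Pressure altitude = 740 + (29.92 − 29.86) × 1000 = 740 + (+60) = 800 ft.
ISA temperature at 800 ft = 15 − 2 × (800/1000) = 13.4°C.
ISA deviation = 21 − 13.4 = +7.6°C.
Density altitude = 800 + 120 × (7.6) = 1712 ft.

1712 ft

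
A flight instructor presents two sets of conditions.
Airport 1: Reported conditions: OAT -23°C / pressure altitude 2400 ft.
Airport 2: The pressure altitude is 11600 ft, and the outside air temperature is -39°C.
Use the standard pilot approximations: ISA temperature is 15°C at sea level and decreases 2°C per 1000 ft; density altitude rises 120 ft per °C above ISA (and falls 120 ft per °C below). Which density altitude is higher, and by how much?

Airport 2 by 9488 ft

Airport 1: ISA temp = 10.2°C, deviation -33.2°C, DA = 2400 + 120 × (-33.2) = -1584 ft.
Airport 2: ISA temp = -8.2°C, deviation -30.8°C, DA = 11600 + 120 × (-30.8) = 7904 ft.
Airport 2 is higher by 7904 − (-1584) = 9488 ft.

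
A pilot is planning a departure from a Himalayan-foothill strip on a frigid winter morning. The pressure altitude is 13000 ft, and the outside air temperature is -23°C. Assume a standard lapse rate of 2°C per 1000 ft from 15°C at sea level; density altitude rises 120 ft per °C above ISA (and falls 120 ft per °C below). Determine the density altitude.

ISA temperature at 13000 ft = 15 − 2 × (13000/1000) = -11°C.
ISA deviation = -23 − (-11) = -12°C.
Density altitude = 13000 + 120 × (-12) = 13000 + (-1440) = 11560 ft.

11560 ft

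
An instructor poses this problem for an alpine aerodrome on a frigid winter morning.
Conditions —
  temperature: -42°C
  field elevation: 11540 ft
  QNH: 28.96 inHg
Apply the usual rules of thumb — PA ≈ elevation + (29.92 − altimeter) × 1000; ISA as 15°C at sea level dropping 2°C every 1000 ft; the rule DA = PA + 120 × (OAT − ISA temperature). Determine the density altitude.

Pressure altitude = 11540 + (29.92 − 28.96) × 1000 = 11540 + (+960) = 12500 ft.
ISA temperature at 12500 ft = 15 − 2 × (12500/1000) = -10°C.
ISA deviation = -42 − (-10) = -32°C.
Density altitude = 12500 + 120 × (-32) = 8660 ft.

8660 ft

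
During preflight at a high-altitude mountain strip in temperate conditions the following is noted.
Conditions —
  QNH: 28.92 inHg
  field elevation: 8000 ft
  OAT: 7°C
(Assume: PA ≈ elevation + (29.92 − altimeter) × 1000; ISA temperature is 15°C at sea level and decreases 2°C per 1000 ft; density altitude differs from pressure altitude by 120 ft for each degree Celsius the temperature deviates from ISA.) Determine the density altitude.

Pressure altitude = 8000 + (29.92 − 28.92) × 1000 = 8000 + (+1000) = 9000 ft.
ISA temperature at 9000 ft = 15 − 2 × (9000/1000) = -3°C.
ISA deviation = 7 − (-3) = +10°C.
Density altitude = 9000 + 120 × (10) = 10200 ft.

10200 ft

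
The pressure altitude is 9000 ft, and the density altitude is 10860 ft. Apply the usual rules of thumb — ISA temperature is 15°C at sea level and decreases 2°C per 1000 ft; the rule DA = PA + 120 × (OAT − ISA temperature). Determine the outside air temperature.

12.5°C

Density altitude − pressure altitude = 10860 − 9000 = +1860 ft.
At 120 ft/°C that is an ISA deviation of 1860/120 = +15.5°C.
ISA temperature at 9000 ft = 15 − 2 × (9000/1000) = -3°C.
OAT = ISA + deviation = -3 + (+15.5) = 12.5°C.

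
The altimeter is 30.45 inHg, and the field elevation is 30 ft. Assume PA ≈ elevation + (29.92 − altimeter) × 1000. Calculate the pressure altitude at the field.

-500 ft

Pressure correction = (29.92 − 30.45) × 1000 = -530 ft.
Pressure altitude = 30 + (-530) = -500 ft.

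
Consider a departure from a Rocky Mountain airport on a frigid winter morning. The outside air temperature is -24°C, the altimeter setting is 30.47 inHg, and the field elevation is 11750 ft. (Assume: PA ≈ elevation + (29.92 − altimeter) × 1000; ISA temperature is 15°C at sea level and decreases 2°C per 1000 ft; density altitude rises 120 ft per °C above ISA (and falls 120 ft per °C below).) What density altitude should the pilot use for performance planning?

9208 ft

Pressure altitude = 11750 + (29.92 − 30.47) × 1000 = 11750 + (-550) = 11200 ft.
ISA temperature at 11200 ft = 15 − 2 × (11200/1000) = -7.4°C.
ISA deviation = -24 − (-7.4) = -16.6°C.
Density altitude = 11200 + 120 × (-16.6) = 9208 ft.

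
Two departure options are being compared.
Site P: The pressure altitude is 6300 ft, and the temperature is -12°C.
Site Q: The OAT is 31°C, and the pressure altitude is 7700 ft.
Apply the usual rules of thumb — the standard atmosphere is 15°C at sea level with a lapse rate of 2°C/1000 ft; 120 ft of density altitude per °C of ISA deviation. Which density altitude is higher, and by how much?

Site Q by 6896 ft

Site P: ISA temp = 2.4°C, deviation -14.4°C, DA = 6300 + 120 × (-14.4) = 4572 ft.
Site Q: ISA temp = -0.4°C, deviation +31.4°C, DA = 7700 + 120 × 31.4 = 11468 ft.
Site Q is higher by 11468 − 4572 = 6896 ft.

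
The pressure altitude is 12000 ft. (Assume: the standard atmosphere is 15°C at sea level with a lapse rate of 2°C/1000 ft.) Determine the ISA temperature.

-9°C

ISA temperature = 15 − 2 × (12000/1000) = 15 − 24 = -9°C.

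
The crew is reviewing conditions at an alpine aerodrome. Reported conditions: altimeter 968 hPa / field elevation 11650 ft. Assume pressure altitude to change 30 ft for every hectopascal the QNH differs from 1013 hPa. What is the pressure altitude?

13000 ft

Pressure correction = (1013 − 968) × 30 = +1350 ft.
Pressure altitude = 11650 + (+1350) = 13000 ft.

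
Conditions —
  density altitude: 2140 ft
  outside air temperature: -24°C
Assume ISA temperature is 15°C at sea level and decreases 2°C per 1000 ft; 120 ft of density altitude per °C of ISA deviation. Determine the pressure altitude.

5500 ft

DA = PA + 120 × (OAT − (15 − 2·PA/1000)) = PA + 120·OAT − 1800 + 0.24·PA = 1.24·PA + 120·OAT − 1800.
So 1.24·PA = 2140 − 120 × (-24) + 1800 = 6820.
PA = 6820 / 1.24 = 5500 ft.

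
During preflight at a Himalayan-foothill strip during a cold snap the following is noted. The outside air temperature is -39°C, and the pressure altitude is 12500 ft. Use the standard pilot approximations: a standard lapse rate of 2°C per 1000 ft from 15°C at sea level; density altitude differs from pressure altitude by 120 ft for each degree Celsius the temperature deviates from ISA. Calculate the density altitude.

9020 ft

ISA temperature at 12500 ft = 15 − 2 × (12500/1000) = -10°C.
ISA deviation = -39 − (-10) = -29°C.
Density altitude = 12500 + 120 × (-29) = 12500 + (-3480) = 9020 ft.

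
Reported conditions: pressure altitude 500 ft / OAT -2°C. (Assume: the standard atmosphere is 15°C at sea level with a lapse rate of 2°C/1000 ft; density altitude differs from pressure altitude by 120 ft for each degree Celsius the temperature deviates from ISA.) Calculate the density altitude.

-1420 ft

ISA temperature at 500 ft = 15 − 2 × (500/1000) = 14°C.
ISA deviation = -2 − 14 = -16°C.
Density altitude = 500 + 120 × (-16) = 500 + (-1920) = -1420 ft.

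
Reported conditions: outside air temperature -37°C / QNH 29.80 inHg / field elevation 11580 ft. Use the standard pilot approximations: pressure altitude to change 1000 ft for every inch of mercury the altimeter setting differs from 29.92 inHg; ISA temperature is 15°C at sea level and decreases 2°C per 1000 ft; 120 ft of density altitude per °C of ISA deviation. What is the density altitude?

Pressure altitude = 11580 + (29.92 − 29.80) × 1000 = 11580 + (+120) = 11700 ft.
ISA temperature at 11700 ft = 15 − 2 × (11700/1000) = -8.4°C.
ISA deviation = -37 − (-8.4) = -28.6°C.
Density altitude = 11700 + 120 × (-28.6) = 8268 ft.

8268 ft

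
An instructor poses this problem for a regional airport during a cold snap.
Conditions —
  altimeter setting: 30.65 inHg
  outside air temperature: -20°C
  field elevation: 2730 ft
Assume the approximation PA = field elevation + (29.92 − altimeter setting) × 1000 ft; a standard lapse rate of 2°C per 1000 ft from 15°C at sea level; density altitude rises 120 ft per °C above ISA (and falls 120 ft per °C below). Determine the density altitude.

Pressure altitude = 2730 + (29.92 − 30.65) × 1000 = 2730 + (-730) = 2000 ft.
ISA temperature at 2000 ft = 15 − 2 × (2000/1000) = 11°C.
ISA deviation = -20 − 11 = -31°C.
Density altitude = 2000 + 120 × (-31) = -1720 ft.

-1720 ft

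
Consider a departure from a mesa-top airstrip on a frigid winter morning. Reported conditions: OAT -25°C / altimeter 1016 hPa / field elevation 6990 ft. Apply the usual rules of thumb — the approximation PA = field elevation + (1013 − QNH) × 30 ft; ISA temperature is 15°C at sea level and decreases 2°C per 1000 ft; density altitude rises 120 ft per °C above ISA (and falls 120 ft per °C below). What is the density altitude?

3756 ft

Pressure altitude = 6990 + (1013 − 1016) × 30 = 6990 + (-90) = 6900 ft.
ISA temperature at 6900 ft = 15 − 2 × (6900/1000) = 1.2°C.
ISA deviation = -25 − 1.2 = -26.2°C.
Density altitude = 6900 + 120 × (-26.2) = 3756 ft.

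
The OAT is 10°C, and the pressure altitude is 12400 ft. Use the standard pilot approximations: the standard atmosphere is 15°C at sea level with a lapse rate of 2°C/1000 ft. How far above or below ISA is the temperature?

ISA+19.8°C

ISA temperature at 12400 ft = 15 − 2 × (12400/1000) = -9.8°C.
Deviation = OAT − ISA = 10 − (-9.8) = +19.8°C.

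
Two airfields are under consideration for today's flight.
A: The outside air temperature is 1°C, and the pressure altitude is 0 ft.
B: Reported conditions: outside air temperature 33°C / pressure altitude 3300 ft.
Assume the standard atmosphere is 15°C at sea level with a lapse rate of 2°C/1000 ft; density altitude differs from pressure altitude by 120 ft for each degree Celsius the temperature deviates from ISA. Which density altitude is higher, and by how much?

A: ISA temp = 15°C, deviation -14°C, DA = 0 + 120 × (-14) = -1680 ft.
B: ISA temp = 8.4°C, deviation +24.6°C, DA = 3300 + 120 × 24.6 = 6252 ft.
B is higher by 6252 − (-1680) = 7932 ft.

B by 7932 ft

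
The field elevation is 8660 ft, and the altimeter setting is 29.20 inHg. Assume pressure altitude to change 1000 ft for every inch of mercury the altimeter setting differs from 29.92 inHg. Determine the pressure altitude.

9380 ft

Pressure correction = (29.92 − 29.20) × 1000 = +720 ft.
Pressure altitude = 8660 + (+720) = 9380 ft.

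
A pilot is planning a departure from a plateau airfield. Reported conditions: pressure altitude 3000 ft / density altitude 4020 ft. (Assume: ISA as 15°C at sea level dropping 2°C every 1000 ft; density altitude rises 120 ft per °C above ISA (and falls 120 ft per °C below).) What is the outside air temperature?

17.5°C

Density altitude − pressure altitude = 4020 − 3000 = +1020 ft.
At 120 ft/°C that is an ISA deviation of 1020/120 = +8.5°C.
ISA temperature at 3000 ft = 15 − 2 × (3000/1000) = 9°C.
OAT = ISA + deviation = 9 + (+8.5) = 17.5°C.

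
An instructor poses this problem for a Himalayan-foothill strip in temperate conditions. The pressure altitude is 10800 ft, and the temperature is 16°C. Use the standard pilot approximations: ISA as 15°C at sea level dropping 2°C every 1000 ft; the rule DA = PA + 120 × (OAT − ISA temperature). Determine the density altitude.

13512 ft

ISA temperature at 10800 ft = 15 − 2 × (10800/1000) = -6.6°C.
ISA deviation = 16 − (-6.6) = +22.6°C.
Density altitude = 10800 + 120 × (22.6) = 10800 + (+2712) = 13512 ft.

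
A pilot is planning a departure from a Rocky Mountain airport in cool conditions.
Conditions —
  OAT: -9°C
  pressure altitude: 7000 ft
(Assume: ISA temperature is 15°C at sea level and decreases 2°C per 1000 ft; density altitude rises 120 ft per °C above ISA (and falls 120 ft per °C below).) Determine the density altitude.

5800 ft

ISA temperature at 7000 ft = 15 − 2 × (7000/1000) = 1°C.
ISA deviation = -9 − 1 = -10°C.
Density altitude = 7000 + 120 × (-10) = 7000 + (-1200) = 5800 ft.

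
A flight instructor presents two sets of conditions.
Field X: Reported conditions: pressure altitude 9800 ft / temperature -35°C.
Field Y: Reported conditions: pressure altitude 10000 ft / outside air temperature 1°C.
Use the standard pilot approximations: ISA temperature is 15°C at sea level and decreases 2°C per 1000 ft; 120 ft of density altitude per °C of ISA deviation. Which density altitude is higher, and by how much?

Field Y by 4568 ft

Field X: ISA temp = -4.6°C, deviation -30.4°C, DA = 9800 + 120 × (-30.4) = 6152 ft.
Field Y: ISA temp = -5°C, deviation +6°C, DA = 10000 + 120 × 6 = 10720 ft.
Field Y is higher by 10720 − 6152 = 4568 ft.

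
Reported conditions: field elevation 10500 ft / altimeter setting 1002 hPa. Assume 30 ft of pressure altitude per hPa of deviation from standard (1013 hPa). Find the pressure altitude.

10830 ft

Pressure correction = (1013 − 1002) × 30 = +330 ft.
Pressure altitude = 10500 + (+330) = 10830 ft.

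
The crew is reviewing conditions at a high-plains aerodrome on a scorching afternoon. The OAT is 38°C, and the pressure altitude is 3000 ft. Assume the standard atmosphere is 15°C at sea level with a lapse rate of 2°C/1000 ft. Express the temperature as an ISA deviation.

ISA+29°C

ISA temperature at 3000 ft = 15 − 2 × (3000/1000) = 9°C.
Deviation = OAT − ISA = 38 − 9 = +29°C.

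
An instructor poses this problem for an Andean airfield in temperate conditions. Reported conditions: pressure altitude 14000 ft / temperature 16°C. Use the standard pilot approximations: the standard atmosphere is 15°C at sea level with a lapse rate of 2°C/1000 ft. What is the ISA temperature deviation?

ISA+29°C

ISA temperature at 14000 ft = 15 − 2 × (14000/1000) = -13°C.
Deviation = OAT − ISA = 16 − (-13) = +29°C.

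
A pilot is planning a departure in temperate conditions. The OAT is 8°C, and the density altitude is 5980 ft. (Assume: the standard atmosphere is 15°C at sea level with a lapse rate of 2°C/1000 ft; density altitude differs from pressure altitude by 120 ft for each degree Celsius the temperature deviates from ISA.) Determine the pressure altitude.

5500 ft

DA = PA + 120 × (OAT − (15 − 2·PA/1000)) = PA + 120·OAT − 1800 + 0.24·PA = 1.24·PA + 120·OAT − 1800.
So 1.24·PA = 5980 − 120 × 8 + 1800 = 6820.
PA = 6820 / 1.24 = 5500 ft.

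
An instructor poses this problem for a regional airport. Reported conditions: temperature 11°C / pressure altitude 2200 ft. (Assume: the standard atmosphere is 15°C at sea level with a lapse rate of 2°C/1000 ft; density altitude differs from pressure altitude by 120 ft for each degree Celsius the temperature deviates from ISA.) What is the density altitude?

2248 ft

ISA temperature at 2200 ft = 15 − 2 × (2200/1000) = 10.6°C.
ISA deviation = 11 − 10.6 = +0.4°C.
Density altitude = 2200 + 120 × (0.4) = 2200 + (+48) = 2248 ft.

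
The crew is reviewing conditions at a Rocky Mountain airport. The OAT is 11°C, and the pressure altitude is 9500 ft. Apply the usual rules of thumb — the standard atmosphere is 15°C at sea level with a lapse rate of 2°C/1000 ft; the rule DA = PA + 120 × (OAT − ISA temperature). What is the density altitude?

11300 ft

ISA temperature at 9500 ft = 15 − 2 × (9500/1000) = -4°C.
ISA deviation = 11 − (-4) = +15°C.
Density altitude = 9500 + 120 × (15) = 9500 + (+1800) = 11300 ft.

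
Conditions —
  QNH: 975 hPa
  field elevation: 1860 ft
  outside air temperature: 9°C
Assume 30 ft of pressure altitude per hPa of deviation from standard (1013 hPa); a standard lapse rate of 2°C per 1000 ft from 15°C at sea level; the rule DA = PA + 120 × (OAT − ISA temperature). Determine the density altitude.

3000 ft

Pressure altitude = 1860 + (1013 − 975) × 30 = 1860 + (+1140) = 3000 ft.
ISA temperature at 3000 ft = 15 − 2 × (3000/1000) = 9°C.
ISA deviation = 9 − 9 = 0°C.
Density altitude = 3000 + 120 × (0) = 3000 ft.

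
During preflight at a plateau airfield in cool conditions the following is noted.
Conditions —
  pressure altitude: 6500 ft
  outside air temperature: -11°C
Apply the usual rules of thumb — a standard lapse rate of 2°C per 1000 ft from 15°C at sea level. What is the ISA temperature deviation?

ISA temperature at 6500 ft = 15 − 2 × (6500/1000) = 2°C.
Deviation = OAT − ISA = -11 − 2 = -13°C.

ISA-13°C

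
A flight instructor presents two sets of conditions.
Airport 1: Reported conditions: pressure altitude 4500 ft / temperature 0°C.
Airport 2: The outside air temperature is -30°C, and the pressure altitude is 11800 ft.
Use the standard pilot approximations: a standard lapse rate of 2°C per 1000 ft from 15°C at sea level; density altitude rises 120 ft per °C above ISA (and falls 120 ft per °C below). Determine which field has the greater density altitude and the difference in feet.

Airport 1: ISA temp = 6°C, deviation -6°C, DA = 4500 + 120 × (-6) = 3780 ft.
Airport 2: ISA temp = -8.6°C, deviation -21.4°C, DA = 11800 + 120 × (-21.4) = 9232 ft.
Airport 2 is higher by 9232 − 3780 = 5452 ft.

Airport 2 by 5452 ft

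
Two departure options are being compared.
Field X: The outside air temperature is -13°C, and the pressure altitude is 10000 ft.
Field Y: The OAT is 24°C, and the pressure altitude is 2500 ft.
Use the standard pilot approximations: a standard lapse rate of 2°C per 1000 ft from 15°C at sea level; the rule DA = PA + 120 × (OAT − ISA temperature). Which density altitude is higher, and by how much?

Field X by 4860 ft

Field X: ISA temp = -5°C, deviation -8°C, DA = 10000 + 120 × (-8) = 9040 ft.
Field Y: ISA temp = 10°C, deviation +14°C, DA = 2500 + 120 × 14 = 4180 ft.
Field X is higher by 9040 − 4180 = 4860 ft.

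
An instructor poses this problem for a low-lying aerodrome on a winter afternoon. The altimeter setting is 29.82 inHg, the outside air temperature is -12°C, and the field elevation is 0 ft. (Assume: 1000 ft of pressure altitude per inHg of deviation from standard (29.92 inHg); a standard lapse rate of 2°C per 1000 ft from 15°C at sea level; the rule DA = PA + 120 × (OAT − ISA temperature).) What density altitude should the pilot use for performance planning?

Pressure altitude = 0 + (29.92 − 29.82) × 1000 = 0 + (+100) = 100 ft.
ISA temperature at 100 ft = 15 − 2 × (100/1000) = 14.8°C.
ISA deviation = -12 − 14.8 = -26.8°C.
Density altitude = 100 + 120 × (-26.8) = -3116 ft.

-3116 ft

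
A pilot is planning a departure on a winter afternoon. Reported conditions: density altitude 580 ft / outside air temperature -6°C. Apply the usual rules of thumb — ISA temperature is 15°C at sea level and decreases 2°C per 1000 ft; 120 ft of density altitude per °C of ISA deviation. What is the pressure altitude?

2500 ft

DA = PA + 120 × (OAT − (15 − 2·PA/1000)) = PA + 120·OAT − 1800 + 0.24·PA = 1.24·PA + 120·OAT − 1800.
So 1.24·PA = 580 − 120 × (-6) + 1800 = 3100.
PA = 3100 / 1.24 = 2500 ft.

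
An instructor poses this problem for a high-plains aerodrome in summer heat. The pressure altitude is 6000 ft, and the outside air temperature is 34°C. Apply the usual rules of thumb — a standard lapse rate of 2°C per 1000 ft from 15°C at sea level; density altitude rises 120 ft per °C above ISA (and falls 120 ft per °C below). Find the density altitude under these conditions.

ISA temperature at 6000 ft = 15 − 2 × (6000/1000) = 3°C.
ISA deviation = 34 − 3 = +31°C.
Density altitude = 6000 + 120 × (31) = 6000 + (+3720) = 9720 ft.

9720 ft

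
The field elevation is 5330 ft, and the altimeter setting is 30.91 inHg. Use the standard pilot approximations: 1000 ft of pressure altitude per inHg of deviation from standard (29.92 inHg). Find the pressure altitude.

4340 ft

Pressure correction = (29.92 − 30.91) × 1000 = -990 ft.
Pressure altitude = 5330 + (-990) = 4340 ft.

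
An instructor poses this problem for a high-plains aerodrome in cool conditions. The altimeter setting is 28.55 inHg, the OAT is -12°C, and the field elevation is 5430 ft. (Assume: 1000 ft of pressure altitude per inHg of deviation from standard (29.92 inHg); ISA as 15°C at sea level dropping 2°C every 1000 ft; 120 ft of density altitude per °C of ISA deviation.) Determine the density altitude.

Pressure altitude = 5430 + (29.92 − 28.55) × 1000 = 5430 + (+1370) = 6800 ft.
ISA temperature at 6800 ft = 15 − 2 × (6800/1000) = 1.4°C.
ISA deviation = -12 − 1.4 = -13.4°C.
Density altitude = 6800 + 120 × (-13.4) = 5192 ft.

5192 ft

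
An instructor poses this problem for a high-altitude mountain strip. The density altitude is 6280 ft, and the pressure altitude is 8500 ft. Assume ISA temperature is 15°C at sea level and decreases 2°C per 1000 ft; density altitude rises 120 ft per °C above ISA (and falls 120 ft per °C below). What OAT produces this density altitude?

Density altitude − pressure altitude = 6280 − 8500 = -2220 ft.
At 120 ft/°C that is an ISA deviation of -2220/120 = -18.5°C.
ISA temperature at 8500 ft = 15 − 2 × (8500/1000) = -2°C.
OAT = ISA + deviation = -2 + (-18.5) = -20.5°C.

-20.5°C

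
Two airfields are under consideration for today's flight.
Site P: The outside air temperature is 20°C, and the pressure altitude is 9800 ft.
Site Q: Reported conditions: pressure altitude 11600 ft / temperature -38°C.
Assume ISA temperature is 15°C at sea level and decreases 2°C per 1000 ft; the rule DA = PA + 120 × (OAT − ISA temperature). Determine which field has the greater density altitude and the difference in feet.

Site P by 4728 ft

Site P: ISA temp = -4.6°C, deviation +24.6°C, DA = 9800 + 120 × 24.6 = 12752 ft.
Site Q: ISA temp = -8.2°C, deviation -29.8°C, DA = 11600 + 120 × (-29.8) = 8024 ft.
Site P is higher by 12752 − 8024 = 4728 ft.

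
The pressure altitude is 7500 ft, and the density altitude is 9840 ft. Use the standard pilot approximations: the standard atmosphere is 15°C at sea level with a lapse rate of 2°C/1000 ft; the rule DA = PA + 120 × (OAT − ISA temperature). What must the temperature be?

Density altitude − pressure altitude = 9840 − 7500 = +2340 ft.
At 120 ft/°C that is an ISA deviation of 2340/120 = +19.5°C.
ISA temperature at 7500 ft = 15 − 2 × (7500/1000) = 0°C.
OAT = ISA + deviation = 0 + (+19.5) = 19.5°C.

19.5°C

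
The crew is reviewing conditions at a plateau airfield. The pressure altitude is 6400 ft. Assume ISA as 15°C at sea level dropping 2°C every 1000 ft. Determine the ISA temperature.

ISA temperature = 15 − 2 × (6400/1000) = 15 − 12.8 = 2.2°C.

2.2°C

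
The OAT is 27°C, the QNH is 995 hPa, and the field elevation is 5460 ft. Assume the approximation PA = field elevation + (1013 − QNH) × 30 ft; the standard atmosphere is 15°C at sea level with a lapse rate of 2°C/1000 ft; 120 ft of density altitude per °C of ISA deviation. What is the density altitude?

8880 ft

Pressure altitude = 5460 + (1013 − 995) × 30 = 5460 + (+540) = 6000 ft.
ISA temperature at 6000 ft = 15 − 2 × (6000/1000) = 3°C.
ISA deviation = 27 − 3 = +24°C.
Density altitude = 6000 + 120 × (24) = 8880 ft.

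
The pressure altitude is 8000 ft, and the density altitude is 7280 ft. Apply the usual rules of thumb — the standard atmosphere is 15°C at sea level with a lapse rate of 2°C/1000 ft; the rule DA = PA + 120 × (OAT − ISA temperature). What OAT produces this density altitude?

-7°C

Density altitude − pressure altitude = 7280 − 8000 = -720 ft.
At 120 ft/°C that is an ISA deviation of -720/120 = -6°C.
ISA temperature at 8000 ft = 15 − 2 × (8000/1000) = -1°C.
OAT = ISA + deviation = -1 + (-6) = -7°C.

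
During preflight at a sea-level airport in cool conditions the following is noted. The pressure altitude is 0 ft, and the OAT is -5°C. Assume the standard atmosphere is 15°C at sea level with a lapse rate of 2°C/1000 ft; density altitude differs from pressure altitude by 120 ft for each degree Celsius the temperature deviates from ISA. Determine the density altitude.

-2400 ft

ISA temperature at 0 ft = 15 − 2 × (0/1000) = 15°C.
ISA deviation = -5 − 15 = -20°C.
Density altitude = 0 + 120 × (-20) = 0 + (-2400) = -2400 ft.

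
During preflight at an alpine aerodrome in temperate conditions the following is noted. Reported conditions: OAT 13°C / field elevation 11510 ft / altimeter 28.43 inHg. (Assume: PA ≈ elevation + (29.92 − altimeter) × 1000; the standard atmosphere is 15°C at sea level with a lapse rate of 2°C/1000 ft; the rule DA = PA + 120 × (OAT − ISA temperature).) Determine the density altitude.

15880 ft

Pressure altitude = 11510 + (29.92 − 28.43) × 1000 = 11510 + (+1490) = 13000 ft.
ISA temperature at 13000 ft = 15 − 2 × (13000/1000) = -11°C.
ISA deviation = 13 − (-11) = +24°C.
Density altitude = 13000 + 120 × (24) = 15880 ft.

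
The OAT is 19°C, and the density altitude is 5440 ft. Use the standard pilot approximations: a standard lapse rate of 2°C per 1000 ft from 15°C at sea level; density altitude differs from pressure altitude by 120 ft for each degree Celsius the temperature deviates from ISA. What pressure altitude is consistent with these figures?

4000 ft

DA = PA + 120 × (OAT − (15 − 2·PA/1000)) = PA + 120·OAT − 1800 + 0.24·PA = 1.24·PA + 120·OAT − 1800.
So 1.24·PA = 5440 − 120 × 19 + 1800 = 4960.
PA = 4960 / 1.24 = 4000 ft.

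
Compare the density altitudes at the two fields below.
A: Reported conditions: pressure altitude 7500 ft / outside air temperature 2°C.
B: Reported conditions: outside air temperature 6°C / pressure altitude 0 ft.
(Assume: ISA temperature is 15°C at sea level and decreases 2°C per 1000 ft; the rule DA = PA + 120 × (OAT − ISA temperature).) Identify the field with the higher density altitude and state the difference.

A by 8820 ft

A: ISA temp = 0°C, deviation +2°C, DA = 7500 + 120 × 2 = 7740 ft.
B: ISA temp = 15°C, deviation -9°C, DA = 0 + 120 × (-9) = -1080 ft.
A is higher by 7740 − (-1080) = 8820 ft.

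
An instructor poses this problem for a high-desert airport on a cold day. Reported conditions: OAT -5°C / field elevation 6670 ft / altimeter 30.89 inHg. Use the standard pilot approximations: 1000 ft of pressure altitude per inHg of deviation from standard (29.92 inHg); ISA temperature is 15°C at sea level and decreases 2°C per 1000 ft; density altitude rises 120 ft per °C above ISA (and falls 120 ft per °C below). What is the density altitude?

4668 ft

Pressure altitude = 6670 + (29.92 − 30.89) × 1000 = 6670 + (-970) = 5700 ft.
ISA temperature at 5700 ft = 15 − 2 × (5700/1000) = 3.6°C.
ISA deviation = -5 − 3.6 = -8.6°C.
Density altitude = 5700 + 120 × (-8.6) = 4668 ft.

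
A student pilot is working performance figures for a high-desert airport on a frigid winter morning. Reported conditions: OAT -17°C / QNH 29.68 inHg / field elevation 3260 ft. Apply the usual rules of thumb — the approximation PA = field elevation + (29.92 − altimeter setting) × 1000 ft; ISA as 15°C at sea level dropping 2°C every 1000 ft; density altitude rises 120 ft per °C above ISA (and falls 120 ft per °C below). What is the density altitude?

Pressure altitude = 3260 + (29.92 − 29.68) × 1000 = 3260 + (+240) = 3500 ft.
ISA temperature at 3500 ft = 15 − 2 × (3500/1000) = 8°C.
ISA deviation = -17 − 8 = -25°C.
Density altitude = 3500 + 120 × (-25) = 500 ft.

500 ft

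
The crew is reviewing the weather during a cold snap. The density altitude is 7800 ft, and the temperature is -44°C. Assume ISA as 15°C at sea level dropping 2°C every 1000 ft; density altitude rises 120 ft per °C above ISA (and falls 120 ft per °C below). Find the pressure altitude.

DA = PA + 120 × (OAT − (15 − 2·PA/1000)) = PA + 120·OAT − 1800 + 0.24·PA = 1.24·PA + 120·OAT − 1800.
So 1.24·PA = 7800 − 120 × (-44) + 1800 = 14880.
PA = 14880 / 1.24 = 12000 ft.

12000 ft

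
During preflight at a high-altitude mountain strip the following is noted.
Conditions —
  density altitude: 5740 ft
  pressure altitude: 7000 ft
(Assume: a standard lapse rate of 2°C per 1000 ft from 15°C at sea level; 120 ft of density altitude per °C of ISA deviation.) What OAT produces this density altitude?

Density altitude − pressure altitude = 5740 − 7000 = -1260 ft.
At 120 ft/°C that is an ISA deviation of -1260/120 = -10.5°C.
ISA temperature at 7000 ft = 15 − 2 × (7000/1000) = 1°C.
OAT = ISA + deviation = 1 + (-10.5) = -9.5°C.

-9.5°C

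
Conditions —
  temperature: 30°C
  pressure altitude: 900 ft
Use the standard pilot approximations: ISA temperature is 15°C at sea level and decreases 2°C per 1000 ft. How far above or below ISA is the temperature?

ISA+16.8°C

ISA temperature at 900 ft = 15 − 2 × (900/1000) = 13.2°C.
Deviation = OAT − ISA = 30 − 13.2 = +16.8°C.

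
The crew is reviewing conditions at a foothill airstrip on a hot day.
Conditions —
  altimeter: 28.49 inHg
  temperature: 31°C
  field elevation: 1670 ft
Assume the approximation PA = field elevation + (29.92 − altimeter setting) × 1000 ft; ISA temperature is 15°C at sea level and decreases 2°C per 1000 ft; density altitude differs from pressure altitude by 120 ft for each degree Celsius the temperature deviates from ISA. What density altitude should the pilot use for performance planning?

5764 ft

Pressure altitude = 1670 + (29.92 − 28.49) × 1000 = 1670 + (+1430) = 3100 ft.
ISA temperature at 3100 ft = 15 − 2 × (3100/1000) = 8.8°C.
ISA deviation = 31 − 8.8 = +22.2°C.
Density altitude = 3100 + 120 × (22.2) = 5764 ft.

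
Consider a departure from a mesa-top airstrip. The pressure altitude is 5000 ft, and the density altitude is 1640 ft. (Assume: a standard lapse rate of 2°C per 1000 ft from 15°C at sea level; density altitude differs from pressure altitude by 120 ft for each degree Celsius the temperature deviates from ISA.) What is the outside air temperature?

-23°C

Density altitude − pressure altitude = 1640 − 5000 = -3360 ft.
At 120 ft/°C that is an ISA deviation of -3360/120 = -28°C.
ISA temperature at 5000 ft = 15 − 2 × (5000/1000) = 5°C.
OAT = ISA + deviation = 5 + (-28) = -23°C.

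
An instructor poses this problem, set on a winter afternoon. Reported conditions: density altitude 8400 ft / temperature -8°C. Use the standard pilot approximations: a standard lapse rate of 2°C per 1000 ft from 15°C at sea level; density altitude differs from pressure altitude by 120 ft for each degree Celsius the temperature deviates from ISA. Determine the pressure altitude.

DA = PA + 120 × (OAT − (15 − 2·PA/1000)) = PA + 120·OAT − 1800 + 0.24·PA = 1.24·PA + 120·OAT − 1800.
So 1.24·PA = 8400 − 120 × (-8) + 1800 = 11160.
PA = 11160 / 1.24 = 9000 ft.

9000 ft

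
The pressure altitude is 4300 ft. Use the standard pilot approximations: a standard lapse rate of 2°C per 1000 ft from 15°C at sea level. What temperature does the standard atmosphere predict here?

ISA temperature = 15 − 2 × (4300/1000) = 15 − 8.6 = 6.4°C.

6.4°C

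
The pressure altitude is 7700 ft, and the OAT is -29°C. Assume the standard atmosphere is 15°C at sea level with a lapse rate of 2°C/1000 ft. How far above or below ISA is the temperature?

ISA temperature at 7700 ft = 15 − 2 × (7700/1000) = -0.4°C.
Deviation = OAT − ISA = -29 − (-0.4) = -28.6°C.

ISA-28.6°C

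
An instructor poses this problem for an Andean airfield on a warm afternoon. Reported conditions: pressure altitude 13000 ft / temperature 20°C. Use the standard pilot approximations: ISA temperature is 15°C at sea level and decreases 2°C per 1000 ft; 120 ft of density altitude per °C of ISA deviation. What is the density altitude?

16720 ft

ISA temperature at 13000 ft = 15 − 2 × (13000/1000) = -11°C.
ISA deviation = 20 − (-11) = +31°C.
Density altitude = 13000 + 120 × (31) = 13000 + (+3720) = 16720 ft.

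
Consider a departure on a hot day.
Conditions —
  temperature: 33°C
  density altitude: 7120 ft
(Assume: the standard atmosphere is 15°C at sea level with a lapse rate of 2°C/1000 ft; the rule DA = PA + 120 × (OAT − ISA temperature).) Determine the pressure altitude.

4000 ft

DA = PA + 120 × (OAT − (15 − 2·PA/1000)) = PA + 120·OAT − 1800 + 0.24·PA = 1.24·PA + 120·OAT − 1800.
So 1.24·PA = 7120 − 120 × 33 + 1800 = 4960.
PA = 4960 / 1.24 = 4000 ft.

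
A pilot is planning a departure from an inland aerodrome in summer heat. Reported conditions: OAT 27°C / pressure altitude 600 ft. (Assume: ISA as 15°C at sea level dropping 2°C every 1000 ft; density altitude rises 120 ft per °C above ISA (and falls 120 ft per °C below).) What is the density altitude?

ISA temperature at 600 ft = 15 − 2 × (600/1000) = 13.8°C.
ISA deviation = 27 − 13.8 = +13.2°C.
Density altitude = 600 + 120 × (13.2) = 600 + (+1584) = 2184 ft.

2184 ft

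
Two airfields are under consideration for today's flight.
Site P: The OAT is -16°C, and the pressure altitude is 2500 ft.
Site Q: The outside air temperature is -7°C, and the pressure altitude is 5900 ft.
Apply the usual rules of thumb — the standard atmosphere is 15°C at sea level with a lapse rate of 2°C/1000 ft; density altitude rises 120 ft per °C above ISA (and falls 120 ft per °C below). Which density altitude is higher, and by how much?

Site P: ISA temp = 10°C, deviation -26°C, DA = 2500 + 120 × (-26) = -620 ft.
Site Q: ISA temp = 3.2°C, deviation -10.2°C, DA = 5900 + 120 × (-10.2) = 4676 ft.
Site Q is higher by 4676 − (-620) = 5296 ft.

Site Q by 5296 ft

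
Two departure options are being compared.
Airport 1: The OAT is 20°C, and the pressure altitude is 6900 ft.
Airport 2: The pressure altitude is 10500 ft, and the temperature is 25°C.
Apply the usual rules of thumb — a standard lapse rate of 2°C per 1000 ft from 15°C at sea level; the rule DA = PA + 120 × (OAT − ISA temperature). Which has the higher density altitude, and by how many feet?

Airport 1: ISA temp = 1.2°C, deviation +18.8°C, DA = 6900 + 120 × 18.8 = 9156 ft.
Airport 2: ISA temp = -6°C, deviation +31°C, DA = 10500 + 120 × 31 = 14220 ft.
Airport 2 is higher by 14220 − 9156 = 5064 ft.

Airport 2 by 5064 ft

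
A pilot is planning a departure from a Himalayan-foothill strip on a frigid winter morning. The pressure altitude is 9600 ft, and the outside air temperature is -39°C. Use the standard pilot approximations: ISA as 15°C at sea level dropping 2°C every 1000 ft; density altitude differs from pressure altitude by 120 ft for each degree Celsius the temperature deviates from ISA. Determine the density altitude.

ISA temperature at 9600 ft = 15 − 2 × (9600/1000) = -4.2°C.
ISA deviation = -39 − (-4.2) = -34.8°C.
Density altitude = 9600 + 120 × (-34.8) = 9600 + (-4176) = 5424 ft.

5424 ft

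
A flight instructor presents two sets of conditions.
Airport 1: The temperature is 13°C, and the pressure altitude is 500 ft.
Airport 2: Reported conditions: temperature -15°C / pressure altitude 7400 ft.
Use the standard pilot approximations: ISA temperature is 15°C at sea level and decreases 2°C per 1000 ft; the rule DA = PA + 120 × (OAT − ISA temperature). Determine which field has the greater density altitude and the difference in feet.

Airport 2 by 5196 ft

Airport 1: ISA temp = 14°C, deviation -1°C, DA = 500 + 120 × (-1) = 380 ft.
Airport 2: ISA temp = 0.2°C, deviation -15.2°C, DA = 7400 + 120 × (-15.2) = 5576 ft.
Airport 2 is higher by 5576 − 380 = 5196 ft.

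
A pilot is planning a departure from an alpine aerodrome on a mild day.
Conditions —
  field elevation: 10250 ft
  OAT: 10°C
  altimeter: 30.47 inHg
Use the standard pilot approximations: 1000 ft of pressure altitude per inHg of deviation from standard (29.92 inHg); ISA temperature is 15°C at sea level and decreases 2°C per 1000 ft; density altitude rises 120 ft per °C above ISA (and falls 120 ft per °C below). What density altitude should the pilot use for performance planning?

11428 ft

Pressure altitude = 10250 + (29.92 − 30.47) × 1000 = 10250 + (-550) = 9700 ft.
ISA temperature at 9700 ft = 15 − 2 × (9700/1000) = -4.4°C.
ISA deviation = 10 − (-4.4) = +14.4°C.
Density altitude = 9700 + 120 × (14.4) = 11428 ft.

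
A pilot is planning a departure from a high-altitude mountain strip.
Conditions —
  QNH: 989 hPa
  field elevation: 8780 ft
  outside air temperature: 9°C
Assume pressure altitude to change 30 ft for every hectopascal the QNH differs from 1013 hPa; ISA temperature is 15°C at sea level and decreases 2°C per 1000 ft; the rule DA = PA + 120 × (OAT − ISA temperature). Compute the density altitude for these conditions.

11060 ft

Pressure altitude = 8780 + (1013 − 989) × 30 = 8780 + (+720) = 9500 ft.
ISA temperature at 9500 ft = 15 − 2 × (9500/1000) = -4°C.
ISA deviation = 9 − (-4) = +13°C.
Density altitude = 9500 + 120 × (13) = 11060 ft.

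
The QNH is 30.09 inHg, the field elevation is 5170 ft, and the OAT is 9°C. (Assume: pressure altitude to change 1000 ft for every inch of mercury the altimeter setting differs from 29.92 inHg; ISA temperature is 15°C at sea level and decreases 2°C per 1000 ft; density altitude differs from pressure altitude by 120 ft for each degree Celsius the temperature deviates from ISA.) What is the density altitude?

Pressure altitude = 5170 + (29.92 − 30.09) × 1000 = 5170 + (-170) = 5000 ft.
ISA temperature at 5000 ft = 15 − 2 × (5000/1000) = 5°C.
ISA deviation = 9 − 5 = +4°C.
Density altitude = 5000 + 120 × (4) = 5480 ft.

5480 ft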